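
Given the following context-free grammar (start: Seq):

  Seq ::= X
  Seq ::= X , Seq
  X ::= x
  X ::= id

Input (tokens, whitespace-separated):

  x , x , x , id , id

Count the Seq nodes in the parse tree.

[Seq [X x] , [Seq [X x] , [Seq [X x] , [Seq [X id] , [Seq [X id]]]]]]

5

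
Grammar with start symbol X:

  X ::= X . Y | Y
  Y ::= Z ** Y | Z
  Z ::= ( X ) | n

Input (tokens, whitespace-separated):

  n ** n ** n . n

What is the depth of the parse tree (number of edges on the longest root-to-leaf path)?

[X [X [Y [Z n] ** [Y [Z n] ** [Y [Z n]]]]] . [Y [Z n]]]

6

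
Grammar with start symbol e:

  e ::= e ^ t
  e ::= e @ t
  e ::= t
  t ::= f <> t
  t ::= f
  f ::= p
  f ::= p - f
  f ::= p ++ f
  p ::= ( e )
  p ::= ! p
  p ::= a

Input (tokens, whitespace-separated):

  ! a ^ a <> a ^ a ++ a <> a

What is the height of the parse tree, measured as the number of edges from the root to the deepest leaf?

[e [e [e [t [f [p ! [p a]]]]] ^ [t [f [p a]] <> [t [f [p a]]]]] ^ [t [f [p a] ++ [f [p a]]] <> [t [f [p a]]]]]

7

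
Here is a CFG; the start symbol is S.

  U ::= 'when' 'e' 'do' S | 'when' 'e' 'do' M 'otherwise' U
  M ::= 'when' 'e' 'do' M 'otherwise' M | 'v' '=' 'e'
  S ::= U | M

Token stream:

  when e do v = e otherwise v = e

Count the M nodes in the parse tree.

[S [M when e do [M v = e] otherwise [M v = e]]]

3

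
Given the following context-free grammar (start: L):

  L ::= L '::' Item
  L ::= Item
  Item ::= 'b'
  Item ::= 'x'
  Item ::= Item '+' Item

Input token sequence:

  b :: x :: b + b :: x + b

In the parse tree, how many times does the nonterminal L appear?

[L [L [L [L [Item b]] :: [Item x]] :: [Item [Item b] + [Item b]]] :: [Item [Item x] + [Item b]]]

4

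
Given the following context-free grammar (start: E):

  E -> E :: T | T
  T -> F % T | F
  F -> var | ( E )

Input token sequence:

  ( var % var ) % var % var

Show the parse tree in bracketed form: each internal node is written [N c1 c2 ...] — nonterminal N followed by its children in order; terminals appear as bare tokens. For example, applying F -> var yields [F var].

[E [T [F ( [E [T [F var] % [T [F var]]]] )] % [T [F var] % [T [F var]]]]]

E
T
F % T
( E ) % T
( T ) % T
( F % T ) % T
( var % T ) % T
( var % F ) % T
( var % var ) % T
( var % var ) % F % T
( var % var ) % var % T
( var % var ) % var % F
( var % var ) % var % var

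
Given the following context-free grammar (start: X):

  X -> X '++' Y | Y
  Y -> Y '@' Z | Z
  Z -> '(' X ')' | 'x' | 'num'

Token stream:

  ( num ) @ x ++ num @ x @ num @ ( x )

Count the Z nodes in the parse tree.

[X [X [Y [Y [Z ( [X [Y [Z num]]] )]] @ [Z x]]] ++ [Y [Y [Y [Y [Z num]] @ [Z x]] @ [Z num]] @ [Z ( [X [Y [Z x]]] )]]]

8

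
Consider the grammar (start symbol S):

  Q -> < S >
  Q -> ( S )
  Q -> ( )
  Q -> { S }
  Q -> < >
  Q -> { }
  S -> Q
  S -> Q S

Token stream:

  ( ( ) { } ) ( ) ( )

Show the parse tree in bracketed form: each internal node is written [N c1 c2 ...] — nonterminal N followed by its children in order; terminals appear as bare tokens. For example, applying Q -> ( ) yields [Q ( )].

[S [Q ( [S [Q ( )] [S [Q { }]]] )] [S [Q ( )] [S [Q ( )]]]]

S
Q S
( S ) S
( Q S ) S
( ( ) S ) S
( ( ) Q ) S
( ( ) { } ) S
( ( ) { } ) Q S
( ( ) { } ) ( ) S
( ( ) { } ) ( ) Q
( ( ) { } ) ( ) ( )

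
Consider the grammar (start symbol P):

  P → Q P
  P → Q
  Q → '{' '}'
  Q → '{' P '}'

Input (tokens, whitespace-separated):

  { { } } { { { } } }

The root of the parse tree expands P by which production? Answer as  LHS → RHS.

P → Q P

[P [Q { [P [Q { }]] }] [P [Q { [P [Q { [P [Q { }]] }]] }]]]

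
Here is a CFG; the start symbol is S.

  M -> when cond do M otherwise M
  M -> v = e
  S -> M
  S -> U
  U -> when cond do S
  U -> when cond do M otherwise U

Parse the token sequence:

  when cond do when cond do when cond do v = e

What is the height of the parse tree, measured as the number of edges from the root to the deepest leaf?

8

[S [U when cond do [S [U when cond do [S [U when cond do [S [M v = e]]]]]]]]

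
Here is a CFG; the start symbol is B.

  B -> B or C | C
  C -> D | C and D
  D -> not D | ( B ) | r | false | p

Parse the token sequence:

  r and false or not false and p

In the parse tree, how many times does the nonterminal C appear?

4

[B [B [C [C [D r]] and [D false]]] or [C [C [D not [D false]]] and [D p]]]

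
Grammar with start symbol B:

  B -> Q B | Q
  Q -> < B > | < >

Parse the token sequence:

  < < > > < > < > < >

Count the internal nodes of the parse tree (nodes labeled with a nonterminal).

[B [Q < [B [Q < >]] >] [B [Q < >] [B [Q < >] [B [Q < >]]]]]

10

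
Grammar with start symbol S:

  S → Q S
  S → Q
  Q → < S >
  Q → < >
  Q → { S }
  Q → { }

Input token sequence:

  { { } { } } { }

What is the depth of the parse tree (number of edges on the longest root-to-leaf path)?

[S [Q { [S [Q { }] [S [Q { }]]] }] [S [Q { }]]]

5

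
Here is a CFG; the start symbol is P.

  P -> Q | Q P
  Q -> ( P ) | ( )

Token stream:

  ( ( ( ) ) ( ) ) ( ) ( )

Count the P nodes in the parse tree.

[P [Q ( [P [Q ( [P [Q ( )]] )] [P [Q ( )]]] )] [P [Q ( )] [P [Q ( )]]]]

6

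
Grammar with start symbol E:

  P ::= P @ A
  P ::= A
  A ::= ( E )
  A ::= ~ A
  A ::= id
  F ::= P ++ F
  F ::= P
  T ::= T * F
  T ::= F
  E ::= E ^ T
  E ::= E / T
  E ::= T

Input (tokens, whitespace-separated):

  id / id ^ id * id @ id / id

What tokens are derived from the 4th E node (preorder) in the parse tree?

id

[E [E [E [E [T [F [P [A id]]]]] / [T [F [P [A id]]]]] ^ [T [T [F [P [A id]]]] * [F [P [P [A id]] @ [A id]]]]] / [T [F [P [A id]]]]]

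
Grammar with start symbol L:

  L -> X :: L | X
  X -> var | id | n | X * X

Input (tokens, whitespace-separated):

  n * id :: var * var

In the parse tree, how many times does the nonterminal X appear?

6

[L [X [X n] * [X id]] :: [L [X [X var] * [X var]]]]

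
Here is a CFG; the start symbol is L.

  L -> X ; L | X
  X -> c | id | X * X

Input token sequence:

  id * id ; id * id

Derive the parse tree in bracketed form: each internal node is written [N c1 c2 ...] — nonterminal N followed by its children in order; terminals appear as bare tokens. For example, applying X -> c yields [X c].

[L [X [X id] * [X id]] ; [L [X [X id] * [X id]]]]

L
X ; L
X * X ; L
id * X ; L
id * id ; L
id * id ; X
id * id ; X * X
id * id ; id * X
id * id ; id * id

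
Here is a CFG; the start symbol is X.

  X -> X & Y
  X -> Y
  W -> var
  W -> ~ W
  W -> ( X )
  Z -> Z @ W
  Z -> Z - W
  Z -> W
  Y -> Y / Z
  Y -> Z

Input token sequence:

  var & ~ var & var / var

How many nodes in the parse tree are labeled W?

[X [X [X [Y [Z [W var]]]] & [Y [Z [W ~ [W var]]]]] & [Y [Y [Z [W var]]] / [Z [W var]]]]

5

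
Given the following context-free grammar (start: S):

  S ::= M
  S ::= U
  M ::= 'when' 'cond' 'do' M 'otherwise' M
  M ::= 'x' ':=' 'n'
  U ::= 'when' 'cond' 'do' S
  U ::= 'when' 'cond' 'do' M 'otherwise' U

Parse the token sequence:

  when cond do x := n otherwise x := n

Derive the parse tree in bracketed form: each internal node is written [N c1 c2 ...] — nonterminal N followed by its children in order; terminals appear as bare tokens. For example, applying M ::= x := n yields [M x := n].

[S [M when cond do [M x := n] otherwise [M x := n]]]

S
M
when cond do M otherwise M
when cond do x := n otherwise M
when cond do x := n otherwise x := n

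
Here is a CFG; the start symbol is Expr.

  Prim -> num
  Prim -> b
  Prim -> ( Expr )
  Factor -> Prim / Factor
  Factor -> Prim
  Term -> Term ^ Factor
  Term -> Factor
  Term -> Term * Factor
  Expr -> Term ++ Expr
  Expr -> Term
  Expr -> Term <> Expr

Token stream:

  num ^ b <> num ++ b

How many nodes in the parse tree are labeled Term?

[Expr [Term [Term [Factor [Prim num]]] ^ [Factor [Prim b]]] <> [Expr [Term [Factor [Prim num]]] ++ [Expr [Term [Factor [Prim b]]]]]]

4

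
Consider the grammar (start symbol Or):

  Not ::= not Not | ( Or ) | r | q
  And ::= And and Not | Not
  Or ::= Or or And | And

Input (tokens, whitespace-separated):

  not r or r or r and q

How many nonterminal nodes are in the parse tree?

[Or [Or [Or [And [Not not [Not r]]]] or [And [Not r]]] or [And [And [Not r]] and [Not q]]]

12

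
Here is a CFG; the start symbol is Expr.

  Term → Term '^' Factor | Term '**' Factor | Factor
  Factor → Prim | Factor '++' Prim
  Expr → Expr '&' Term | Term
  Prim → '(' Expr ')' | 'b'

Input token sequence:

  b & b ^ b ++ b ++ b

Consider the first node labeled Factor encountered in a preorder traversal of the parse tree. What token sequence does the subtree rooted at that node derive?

b

[Expr [Expr [Term [Factor [Prim b]]]] & [Term [Term [Factor [Prim b]]] ^ [Factor [Factor [Factor [Prim b]] ++ [Prim b]] ++ [Prim b]]]]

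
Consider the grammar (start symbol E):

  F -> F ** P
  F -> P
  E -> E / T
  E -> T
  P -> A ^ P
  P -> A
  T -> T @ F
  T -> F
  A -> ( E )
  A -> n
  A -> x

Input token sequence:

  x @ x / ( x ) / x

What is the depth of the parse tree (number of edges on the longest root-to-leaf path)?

[E [E [E [T [T [F [P [A x]]]] @ [F [P [A x]]]]] / [T [F [P [A ( [E [T [F [P [A x]]]]] )]]]]] / [T [F [P [A x]]]]]

11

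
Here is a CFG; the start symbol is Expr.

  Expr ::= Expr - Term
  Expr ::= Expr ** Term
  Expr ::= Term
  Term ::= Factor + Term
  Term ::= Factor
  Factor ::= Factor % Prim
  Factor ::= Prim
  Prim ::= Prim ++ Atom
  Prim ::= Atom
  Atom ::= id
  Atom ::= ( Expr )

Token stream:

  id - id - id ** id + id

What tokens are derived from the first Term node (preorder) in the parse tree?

id

[Expr [Expr [Expr [Expr [Term [Factor [Prim [Atom id]]]]] - [Term [Factor [Prim [Atom id]]]]] - [Term [Factor [Prim [Atom id]]]]] ** [Term [Factor [Prim [Atom id]]] + [Term [Factor [Prim [Atom id]]]]]]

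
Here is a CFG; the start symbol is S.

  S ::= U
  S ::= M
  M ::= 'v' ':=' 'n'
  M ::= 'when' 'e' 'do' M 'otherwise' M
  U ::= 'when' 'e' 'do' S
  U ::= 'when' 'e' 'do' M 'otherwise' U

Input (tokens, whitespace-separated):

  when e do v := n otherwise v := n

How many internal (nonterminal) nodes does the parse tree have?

4

[S [M when e do [M v := n] otherwise [M v := n]]]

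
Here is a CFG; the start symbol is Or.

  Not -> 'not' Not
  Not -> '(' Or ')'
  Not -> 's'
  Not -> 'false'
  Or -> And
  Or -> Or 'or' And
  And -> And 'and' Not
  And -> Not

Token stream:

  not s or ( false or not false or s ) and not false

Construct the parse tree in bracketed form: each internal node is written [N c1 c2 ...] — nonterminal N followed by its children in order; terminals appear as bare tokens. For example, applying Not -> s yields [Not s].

Or
Or or And
And or And
Not or And
not Not or And
not s or And
not s or And and Not
not s or Not and Not
not s or ( Or ) and Not
not s or ( Or or And ) and Not
not s or ( Or or And or And ) and Not
not s or ( And or And or And ) and Not
not s or ( Not or And or And ) and Not
not s or ( false or And or And ) and Not
not s or ( false or Not or And ) and Not
not s or ( false or not Not or And ) and Not
not s or ( false or not false or And ) and Not
not s or ( false or not false or Not ) and Not
not s or ( false or not false or s ) and Not
not s or ( false or not false or s ) and not Not
not s or ( false or not false or s ) and not false

[Or [Or [And [Not not [Not s]]]] or [And [And [Not ( [Or [Or [Or [And [Not false]]] or [And [Not not [Not false]]]] or [And [Not s]]] )]] and [Not not [Not false]]]]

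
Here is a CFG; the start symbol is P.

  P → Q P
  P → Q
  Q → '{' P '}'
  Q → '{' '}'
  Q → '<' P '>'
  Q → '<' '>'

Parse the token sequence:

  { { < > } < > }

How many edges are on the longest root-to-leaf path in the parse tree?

6

[P [Q { [P [Q { [P [Q < >]] }] [P [Q < >]]] }]]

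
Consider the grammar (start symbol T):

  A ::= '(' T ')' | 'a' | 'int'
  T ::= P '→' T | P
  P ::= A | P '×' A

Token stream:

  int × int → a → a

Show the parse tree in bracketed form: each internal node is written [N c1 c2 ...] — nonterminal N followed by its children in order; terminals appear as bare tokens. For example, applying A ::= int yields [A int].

[T [P [P [A int]] × [A int]] → [T [P [A a]] → [T [P [A a]]]]]

T
P → T
P × A → T
A × A → T
int × A → T
int × int → T
int × int → P → T
int × int → A → T
int × int → a → T
int × int → a → P
int × int → a → A
int × int → a → a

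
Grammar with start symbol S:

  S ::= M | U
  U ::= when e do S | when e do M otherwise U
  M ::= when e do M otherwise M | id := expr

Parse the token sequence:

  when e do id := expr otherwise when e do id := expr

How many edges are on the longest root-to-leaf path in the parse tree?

5

[S [U when e do [M id := expr] otherwise [U when e do [S [M id := expr]]]]]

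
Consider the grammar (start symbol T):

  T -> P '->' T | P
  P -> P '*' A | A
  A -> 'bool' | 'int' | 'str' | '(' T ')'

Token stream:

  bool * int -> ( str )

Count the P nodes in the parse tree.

4

[T [P [P [A bool]] * [A int]] -> [T [P [A ( [T [P [A str]]] )]]]]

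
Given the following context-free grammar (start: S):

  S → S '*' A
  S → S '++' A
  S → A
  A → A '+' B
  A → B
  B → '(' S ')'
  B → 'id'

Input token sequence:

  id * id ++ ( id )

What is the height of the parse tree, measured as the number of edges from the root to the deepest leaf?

6

[S [S [S [A [B id]]] * [A [B id]]] ++ [A [B ( [S [A [B id]]] )]]]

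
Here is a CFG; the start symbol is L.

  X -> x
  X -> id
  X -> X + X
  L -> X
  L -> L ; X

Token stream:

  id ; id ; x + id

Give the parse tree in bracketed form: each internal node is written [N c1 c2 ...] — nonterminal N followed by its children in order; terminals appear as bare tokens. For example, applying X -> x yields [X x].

L
L ; X
L ; X ; X
X ; X ; X
id ; X ; X
id ; id ; X
id ; id ; X + X
id ; id ; x + X
id ; id ; x + id

[L [L [L [X id]] ; [X id]] ; [X [X x] + [X id]]]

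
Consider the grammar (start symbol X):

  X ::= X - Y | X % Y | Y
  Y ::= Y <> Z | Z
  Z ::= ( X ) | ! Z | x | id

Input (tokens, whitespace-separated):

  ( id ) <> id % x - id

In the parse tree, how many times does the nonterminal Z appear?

5

[X [X [X [Y [Y [Z ( [X [Y [Z id]]] )]] <> [Z id]]] % [Y [Z x]]] - [Y [Z id]]]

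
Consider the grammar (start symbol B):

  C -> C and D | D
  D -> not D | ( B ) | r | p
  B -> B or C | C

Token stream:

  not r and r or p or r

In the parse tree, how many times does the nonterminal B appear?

3

[B [B [B [C [C [D not [D r]]] and [D r]]] or [C [D p]]] or [C [D r]]]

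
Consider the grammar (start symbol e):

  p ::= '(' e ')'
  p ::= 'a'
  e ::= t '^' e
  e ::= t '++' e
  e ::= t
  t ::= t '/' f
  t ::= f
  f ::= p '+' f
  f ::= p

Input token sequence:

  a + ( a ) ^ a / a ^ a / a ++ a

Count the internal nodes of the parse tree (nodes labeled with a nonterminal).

[e [t [f [p a] + [f [p ( [e [t [f [p a]]]] )]]]] ^ [e [t [t [f [p a]]] / [f [p a]]] ^ [e [t [t [f [p a]]] / [f [p a]]] ++ [e [t [f [p a]]]]]]]

28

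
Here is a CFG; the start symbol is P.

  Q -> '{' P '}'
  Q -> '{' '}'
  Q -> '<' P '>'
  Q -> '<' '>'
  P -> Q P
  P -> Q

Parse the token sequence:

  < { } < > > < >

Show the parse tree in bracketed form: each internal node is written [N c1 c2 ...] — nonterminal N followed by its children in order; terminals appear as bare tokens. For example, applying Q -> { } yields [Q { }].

P
Q P
< P > P
< Q P > P
< { } P > P
< { } Q > P
< { } < > > P
< { } < > > Q
< { } < > > < >

[P [Q < [P [Q { }] [P [Q < >]]] >] [P [Q < >]]]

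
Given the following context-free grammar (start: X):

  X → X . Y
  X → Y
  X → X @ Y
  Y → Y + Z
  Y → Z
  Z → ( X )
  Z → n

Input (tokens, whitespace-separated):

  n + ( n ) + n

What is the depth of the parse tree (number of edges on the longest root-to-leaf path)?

[X [Y [Y [Y [Z n]] + [Z ( [X [Y [Z n]]] )]] + [Z n]]]

7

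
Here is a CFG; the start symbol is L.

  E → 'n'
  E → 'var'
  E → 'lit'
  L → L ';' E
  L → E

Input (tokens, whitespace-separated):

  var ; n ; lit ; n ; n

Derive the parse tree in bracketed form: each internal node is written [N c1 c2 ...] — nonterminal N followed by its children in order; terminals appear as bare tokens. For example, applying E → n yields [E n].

[L [L [L [L [L [E var]] ; [E n]] ; [E lit]] ; [E n]] ; [E n]]

L
L ; E
L ; E ; E
L ; E ; E ; E
L ; E ; E ; E ; E
E ; E ; E ; E ; E
var ; E ; E ; E ; E
var ; n ; E ; E ; E
var ; n ; lit ; E ; E
var ; n ; lit ; n ; E
var ; n ; lit ; n ; n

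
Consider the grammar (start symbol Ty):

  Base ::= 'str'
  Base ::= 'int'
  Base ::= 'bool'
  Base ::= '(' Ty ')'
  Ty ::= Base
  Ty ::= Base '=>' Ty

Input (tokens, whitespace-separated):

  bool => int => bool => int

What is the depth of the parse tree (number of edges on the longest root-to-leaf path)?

5

[Ty [Base bool] => [Ty [Base int] => [Ty [Base bool] => [Ty [Base int]]]]]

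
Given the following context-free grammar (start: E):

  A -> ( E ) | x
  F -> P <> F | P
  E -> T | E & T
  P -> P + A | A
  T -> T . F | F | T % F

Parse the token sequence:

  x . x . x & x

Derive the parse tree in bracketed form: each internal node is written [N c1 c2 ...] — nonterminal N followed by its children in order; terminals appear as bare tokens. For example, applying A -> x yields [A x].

[E [E [T [T [T [F [P [A x]]]] . [F [P [A x]]]] . [F [P [A x]]]]] & [T [F [P [A x]]]]]

E
E & T
T & T
T . F & T
T . F . F & T
F . F . F & T
P . F . F & T
A . F . F & T
x . F . F & T
x . P . F & T
x . A . F & T
x . x . F & T
x . x . P & T
x . x . A & T
x . x . x & T
x . x . x & F
x . x . x & P
x . x . x & A
x . x . x & x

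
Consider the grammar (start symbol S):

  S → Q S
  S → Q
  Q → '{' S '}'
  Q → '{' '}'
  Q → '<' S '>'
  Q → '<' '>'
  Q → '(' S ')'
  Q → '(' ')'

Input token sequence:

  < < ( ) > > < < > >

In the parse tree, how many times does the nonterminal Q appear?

5

[S [Q < [S [Q < [S [Q ( )]] >]] >] [S [Q < [S [Q < >]] >]]]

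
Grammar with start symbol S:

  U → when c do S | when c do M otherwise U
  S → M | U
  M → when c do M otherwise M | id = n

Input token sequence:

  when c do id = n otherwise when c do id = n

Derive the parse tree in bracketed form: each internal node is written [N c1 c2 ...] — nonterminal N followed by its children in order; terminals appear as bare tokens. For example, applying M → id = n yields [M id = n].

S
U
when c do M otherwise U
when c do id = n otherwise U
when c do id = n otherwise when c do S
when c do id = n otherwise when c do M
when c do id = n otherwise when c do id = n

[S [U when c do [M id = n] otherwise [U when c do [S [M id = n]]]]]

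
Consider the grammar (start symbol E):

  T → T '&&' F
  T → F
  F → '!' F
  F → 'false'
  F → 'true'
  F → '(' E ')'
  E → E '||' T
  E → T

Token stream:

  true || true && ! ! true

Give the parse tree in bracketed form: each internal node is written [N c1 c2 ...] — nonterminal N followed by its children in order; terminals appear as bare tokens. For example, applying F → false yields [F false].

[E [E [T [F true]]] || [T [T [F true]] && [F ! [F ! [F true]]]]]

E
E || T
T || T
F || T
true || T
true || T && F
true || F && F
true || true && F
true || true && ! F
true || true && ! ! F
true || true && ! ! true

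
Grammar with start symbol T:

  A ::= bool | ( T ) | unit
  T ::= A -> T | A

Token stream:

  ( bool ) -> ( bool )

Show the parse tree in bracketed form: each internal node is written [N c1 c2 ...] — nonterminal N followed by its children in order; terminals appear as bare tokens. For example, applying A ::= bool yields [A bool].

[T [A ( [T [A bool]] )] -> [T [A ( [T [A bool]] )]]]

T
A -> T
( T ) -> T
( A ) -> T
( bool ) -> T
( bool ) -> A
( bool ) -> ( T )
( bool ) -> ( A )
( bool ) -> ( bool )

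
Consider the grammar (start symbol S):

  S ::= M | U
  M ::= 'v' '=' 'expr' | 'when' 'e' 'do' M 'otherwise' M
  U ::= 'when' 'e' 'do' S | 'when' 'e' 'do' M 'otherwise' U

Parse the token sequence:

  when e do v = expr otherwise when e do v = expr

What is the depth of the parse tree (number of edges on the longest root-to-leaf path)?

5

[S [U when e do [M v = expr] otherwise [U when e do [S [M v = expr]]]]]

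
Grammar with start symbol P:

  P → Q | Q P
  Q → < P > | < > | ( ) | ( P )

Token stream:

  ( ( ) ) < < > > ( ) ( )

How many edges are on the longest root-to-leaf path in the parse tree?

[P [Q ( [P [Q ( )]] )] [P [Q < [P [Q < >]] >] [P [Q ( )] [P [Q ( )]]]]]

5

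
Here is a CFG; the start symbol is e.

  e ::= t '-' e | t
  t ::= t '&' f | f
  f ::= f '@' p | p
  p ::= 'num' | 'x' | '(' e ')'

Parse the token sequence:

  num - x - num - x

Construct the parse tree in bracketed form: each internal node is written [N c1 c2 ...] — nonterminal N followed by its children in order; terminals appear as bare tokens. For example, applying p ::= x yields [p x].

[e [t [f [p num]]] - [e [t [f [p x]]] - [e [t [f [p num]]] - [e [t [f [p x]]]]]]]

e
t - e
f - e
p - e
num - e
num - t - e
num - f - e
num - p - e
num - x - e
num - x - t - e
num - x - f - e
num - x - p - e
num - x - num - e
num - x - num - t
num - x - num - f
num - x - num - p
num - x - num - x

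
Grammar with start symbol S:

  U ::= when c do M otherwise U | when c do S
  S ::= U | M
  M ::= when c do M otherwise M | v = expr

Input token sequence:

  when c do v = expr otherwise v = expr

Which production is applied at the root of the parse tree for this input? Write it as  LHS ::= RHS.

S ::= M

[S [M when c do [M v = expr] otherwise [M v = expr]]]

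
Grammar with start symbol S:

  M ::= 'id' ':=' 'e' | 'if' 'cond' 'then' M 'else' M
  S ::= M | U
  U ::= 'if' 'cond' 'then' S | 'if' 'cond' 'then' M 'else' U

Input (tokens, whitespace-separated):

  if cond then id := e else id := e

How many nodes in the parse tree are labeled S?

[S [M if cond then [M id := e] else [M id := e]]]

1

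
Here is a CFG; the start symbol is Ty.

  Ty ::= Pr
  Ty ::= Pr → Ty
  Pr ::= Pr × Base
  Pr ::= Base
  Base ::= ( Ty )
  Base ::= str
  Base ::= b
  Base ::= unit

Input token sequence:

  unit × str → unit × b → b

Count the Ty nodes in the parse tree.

3

[Ty [Pr [Pr [Base unit]] × [Base str]] → [Ty [Pr [Pr [Base unit]] × [Base b]] → [Ty [Pr [Base b]]]]]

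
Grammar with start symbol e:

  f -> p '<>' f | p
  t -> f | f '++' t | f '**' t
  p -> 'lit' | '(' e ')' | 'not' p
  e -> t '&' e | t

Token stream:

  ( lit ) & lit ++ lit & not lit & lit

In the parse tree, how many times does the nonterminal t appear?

6

[e [t [f [p ( [e [t [f [p lit]]]] )]]] & [e [t [f [p lit]] ++ [t [f [p lit]]]] & [e [t [f [p not [p lit]]]] & [e [t [f [p lit]]]]]]]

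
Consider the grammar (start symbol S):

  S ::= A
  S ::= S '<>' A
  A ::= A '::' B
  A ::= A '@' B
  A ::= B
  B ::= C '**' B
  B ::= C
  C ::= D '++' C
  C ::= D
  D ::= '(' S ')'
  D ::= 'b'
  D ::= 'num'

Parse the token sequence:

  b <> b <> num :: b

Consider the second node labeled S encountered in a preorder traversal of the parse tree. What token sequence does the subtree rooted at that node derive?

[S [S [S [A [B [C [D b]]]]] <> [A [B [C [D b]]]]] <> [A [A [B [C [D num]]]] :: [B [C [D b]]]]]

b <> b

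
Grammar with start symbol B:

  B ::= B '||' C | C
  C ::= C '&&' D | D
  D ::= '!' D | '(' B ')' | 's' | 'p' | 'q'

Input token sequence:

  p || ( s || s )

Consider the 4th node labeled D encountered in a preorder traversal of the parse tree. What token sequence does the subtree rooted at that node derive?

s

[B [B [C [D p]]] || [C [D ( [B [B [C [D s]]] || [C [D s]]] )]]]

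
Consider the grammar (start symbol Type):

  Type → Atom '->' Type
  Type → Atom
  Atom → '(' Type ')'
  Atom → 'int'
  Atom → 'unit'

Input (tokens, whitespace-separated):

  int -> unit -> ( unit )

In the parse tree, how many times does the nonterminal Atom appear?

4

[Type [Atom int] -> [Type [Atom unit] -> [Type [Atom ( [Type [Atom unit]] )]]]]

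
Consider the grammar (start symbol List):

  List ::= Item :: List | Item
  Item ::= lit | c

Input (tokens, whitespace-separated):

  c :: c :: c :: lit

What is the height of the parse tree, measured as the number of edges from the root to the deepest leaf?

5

[List [Item c] :: [List [Item c] :: [List [Item c] :: [List [Item lit]]]]]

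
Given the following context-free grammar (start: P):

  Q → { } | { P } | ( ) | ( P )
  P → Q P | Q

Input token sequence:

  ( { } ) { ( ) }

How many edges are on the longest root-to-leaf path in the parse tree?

[P [Q ( [P [Q { }]] )] [P [Q { [P [Q ( )]] }]]]

5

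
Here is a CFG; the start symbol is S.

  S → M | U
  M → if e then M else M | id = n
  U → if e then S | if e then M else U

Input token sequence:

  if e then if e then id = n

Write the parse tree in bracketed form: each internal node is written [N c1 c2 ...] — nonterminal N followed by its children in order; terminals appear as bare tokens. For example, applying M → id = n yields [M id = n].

S
U
if e then S
if e then U
if e then if e then S
if e then if e then M
if e then if e then id = n

[S [U if e then [S [U if e then [S [M id = n]]]]]]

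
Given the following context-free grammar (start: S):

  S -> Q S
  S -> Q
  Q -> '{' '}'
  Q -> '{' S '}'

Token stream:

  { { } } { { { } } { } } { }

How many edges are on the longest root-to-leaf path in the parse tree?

[S [Q { [S [Q { }]] }] [S [Q { [S [Q { [S [Q { }]] }] [S [Q { }]]] }] [S [Q { }]]]]

7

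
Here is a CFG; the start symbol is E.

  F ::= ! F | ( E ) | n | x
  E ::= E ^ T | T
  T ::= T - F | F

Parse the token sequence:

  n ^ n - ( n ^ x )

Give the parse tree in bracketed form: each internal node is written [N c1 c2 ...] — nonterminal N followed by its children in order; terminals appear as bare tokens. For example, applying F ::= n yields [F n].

E
E ^ T
T ^ T
F ^ T
n ^ T
n ^ T - F
n ^ F - F
n ^ n - F
n ^ n - ( E )
n ^ n - ( E ^ T )
n ^ n - ( T ^ T )
n ^ n - ( F ^ T )
n ^ n - ( n ^ T )
n ^ n - ( n ^ F )
n ^ n - ( n ^ x )

[E [E [T [F n]]] ^ [T [T [F n]] - [F ( [E [E [T [F n]]] ^ [T [F x]]] )]]]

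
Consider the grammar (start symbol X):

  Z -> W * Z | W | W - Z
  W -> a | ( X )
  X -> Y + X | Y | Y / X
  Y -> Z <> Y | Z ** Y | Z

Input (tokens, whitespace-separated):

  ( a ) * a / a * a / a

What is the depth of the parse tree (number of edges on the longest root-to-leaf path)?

[X [Y [Z [W ( [X [Y [Z [W a]]]] )] * [Z [W a]]]] / [X [Y [Z [W a] * [Z [W a]]]] / [X [Y [Z [W a]]]]]]

8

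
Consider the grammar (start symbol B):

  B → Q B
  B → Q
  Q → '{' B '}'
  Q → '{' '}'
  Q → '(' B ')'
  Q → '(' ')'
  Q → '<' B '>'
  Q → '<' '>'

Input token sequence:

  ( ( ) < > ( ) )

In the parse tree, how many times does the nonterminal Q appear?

[B [Q ( [B [Q ( )] [B [Q < >] [B [Q ( )]]]] )]]

4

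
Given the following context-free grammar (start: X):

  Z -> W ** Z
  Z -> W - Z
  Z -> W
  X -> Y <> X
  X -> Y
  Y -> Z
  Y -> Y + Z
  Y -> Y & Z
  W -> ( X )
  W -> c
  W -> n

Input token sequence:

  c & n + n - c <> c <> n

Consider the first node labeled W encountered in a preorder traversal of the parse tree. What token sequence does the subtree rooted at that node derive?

[X [Y [Y [Y [Z [W c]]] & [Z [W n]]] + [Z [W n] - [Z [W c]]]] <> [X [Y [Z [W c]]] <> [X [Y [Z [W n]]]]]]

c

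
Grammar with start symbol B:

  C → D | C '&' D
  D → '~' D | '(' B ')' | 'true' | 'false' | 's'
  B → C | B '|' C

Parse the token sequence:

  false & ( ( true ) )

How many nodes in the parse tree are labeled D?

[B [C [C [D false]] & [D ( [B [C [D ( [B [C [D true]]] )]]] )]]]

4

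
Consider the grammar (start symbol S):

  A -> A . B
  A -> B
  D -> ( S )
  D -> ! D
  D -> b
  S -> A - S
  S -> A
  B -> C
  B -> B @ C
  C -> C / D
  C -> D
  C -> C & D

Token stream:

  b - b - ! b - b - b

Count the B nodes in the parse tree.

5

[S [A [B [C [D b]]]] - [S [A [B [C [D b]]]] - [S [A [B [C [D ! [D b]]]]] - [S [A [B [C [D b]]]] - [S [A [B [C [D b]]]]]]]]]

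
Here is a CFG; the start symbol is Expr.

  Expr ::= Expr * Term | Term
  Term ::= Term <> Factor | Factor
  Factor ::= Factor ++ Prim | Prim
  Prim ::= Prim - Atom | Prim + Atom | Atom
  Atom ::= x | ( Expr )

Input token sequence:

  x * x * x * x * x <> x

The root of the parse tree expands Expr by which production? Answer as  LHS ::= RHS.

[Expr [Expr [Expr [Expr [Expr [Term [Factor [Prim [Atom x]]]]] * [Term [Factor [Prim [Atom x]]]]] * [Term [Factor [Prim [Atom x]]]]] * [Term [Factor [Prim [Atom x]]]]] * [Term [Term [Factor [Prim [Atom x]]]] <> [Factor [Prim [Atom x]]]]]

Expr ::= Expr * Term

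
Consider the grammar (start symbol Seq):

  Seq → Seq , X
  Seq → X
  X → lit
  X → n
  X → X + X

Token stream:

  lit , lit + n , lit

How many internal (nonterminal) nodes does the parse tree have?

[Seq [Seq [Seq [X lit]] , [X [X lit] + [X n]]] , [X lit]]

8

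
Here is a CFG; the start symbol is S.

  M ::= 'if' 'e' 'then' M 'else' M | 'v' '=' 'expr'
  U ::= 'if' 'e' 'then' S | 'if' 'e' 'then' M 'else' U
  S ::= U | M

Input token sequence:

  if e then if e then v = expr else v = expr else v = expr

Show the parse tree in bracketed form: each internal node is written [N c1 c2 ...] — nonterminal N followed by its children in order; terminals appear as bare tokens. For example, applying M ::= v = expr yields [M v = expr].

[S [M if e then [M if e then [M v = expr] else [M v = expr]] else [M v = expr]]]

S
M
if e then M else M
if e then if e then M else M else M
if e then if e then v = expr else M else M
if e then if e then v = expr else v = expr else M
if e then if e then v = expr else v = expr else v = expr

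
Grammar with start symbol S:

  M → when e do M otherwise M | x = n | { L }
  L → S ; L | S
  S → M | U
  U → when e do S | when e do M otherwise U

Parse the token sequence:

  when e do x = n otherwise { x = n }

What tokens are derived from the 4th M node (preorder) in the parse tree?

x = n

[S [M when e do [M x = n] otherwise [M { [L [S [M x = n]]] }]]]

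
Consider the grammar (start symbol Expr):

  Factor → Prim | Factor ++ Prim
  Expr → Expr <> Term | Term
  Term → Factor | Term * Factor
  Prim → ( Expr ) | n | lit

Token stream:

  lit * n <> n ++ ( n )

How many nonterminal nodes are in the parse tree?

17

[Expr [Expr [Term [Term [Factor [Prim lit]]] * [Factor [Prim n]]]] <> [Term [Factor [Factor [Prim n]] ++ [Prim ( [Expr [Term [Factor [Prim n]]]] )]]]]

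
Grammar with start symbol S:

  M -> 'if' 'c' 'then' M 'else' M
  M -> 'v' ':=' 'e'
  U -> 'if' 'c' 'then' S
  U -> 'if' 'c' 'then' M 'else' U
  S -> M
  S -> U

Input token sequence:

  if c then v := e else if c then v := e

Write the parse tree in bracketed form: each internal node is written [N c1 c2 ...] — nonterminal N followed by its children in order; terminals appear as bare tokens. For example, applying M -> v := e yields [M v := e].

[S [U if c then [M v := e] else [U if c then [S [M v := e]]]]]

S
U
if c then M else U
if c then v := e else U
if c then v := e else if c then S
if c then v := e else if c then M
if c then v := e else if c then v := e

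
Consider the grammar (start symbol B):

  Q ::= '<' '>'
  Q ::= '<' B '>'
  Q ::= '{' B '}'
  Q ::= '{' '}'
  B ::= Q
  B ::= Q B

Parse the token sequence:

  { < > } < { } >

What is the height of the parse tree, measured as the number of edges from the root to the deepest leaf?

5

[B [Q { [B [Q < >]] }] [B [Q < [B [Q { }]] >]]]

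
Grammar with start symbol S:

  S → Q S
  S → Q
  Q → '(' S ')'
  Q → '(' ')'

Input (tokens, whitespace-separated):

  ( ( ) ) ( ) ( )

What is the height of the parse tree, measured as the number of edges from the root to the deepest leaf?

4

[S [Q ( [S [Q ( )]] )] [S [Q ( )] [S [Q ( )]]]]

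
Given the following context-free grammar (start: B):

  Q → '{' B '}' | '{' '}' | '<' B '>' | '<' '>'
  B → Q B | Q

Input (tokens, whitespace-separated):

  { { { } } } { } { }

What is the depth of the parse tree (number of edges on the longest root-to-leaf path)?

6

[B [Q { [B [Q { [B [Q { }]] }]] }] [B [Q { }] [B [Q { }]]]]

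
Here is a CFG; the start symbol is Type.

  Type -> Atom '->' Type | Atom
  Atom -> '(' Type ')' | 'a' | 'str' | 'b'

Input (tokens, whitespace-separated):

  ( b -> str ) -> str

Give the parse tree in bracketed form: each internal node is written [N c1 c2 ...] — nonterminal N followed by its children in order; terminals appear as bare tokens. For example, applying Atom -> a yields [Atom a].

[Type [Atom ( [Type [Atom b] -> [Type [Atom str]]] )] -> [Type [Atom str]]]

Type
Atom -> Type
( Type ) -> Type
( Atom -> Type ) -> Type
( b -> Type ) -> Type
( b -> Atom ) -> Type
( b -> str ) -> Type
( b -> str ) -> Atom
( b -> str ) -> str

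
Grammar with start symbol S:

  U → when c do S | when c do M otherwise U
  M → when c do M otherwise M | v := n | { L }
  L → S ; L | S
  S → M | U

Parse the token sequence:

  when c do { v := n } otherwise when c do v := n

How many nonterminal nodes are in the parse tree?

9

[S [U when c do [M { [L [S [M v := n]]] }] otherwise [U when c do [S [M v := n]]]]]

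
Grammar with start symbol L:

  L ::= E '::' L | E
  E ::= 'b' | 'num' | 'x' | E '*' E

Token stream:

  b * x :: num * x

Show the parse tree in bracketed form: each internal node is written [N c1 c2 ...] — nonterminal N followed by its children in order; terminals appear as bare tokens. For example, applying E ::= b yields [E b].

[L [E [E b] * [E x]] :: [L [E [E num] * [E x]]]]

L
E :: L
E * E :: L
b * E :: L
b * x :: L
b * x :: E
b * x :: E * E
b * x :: num * E
b * x :: num * x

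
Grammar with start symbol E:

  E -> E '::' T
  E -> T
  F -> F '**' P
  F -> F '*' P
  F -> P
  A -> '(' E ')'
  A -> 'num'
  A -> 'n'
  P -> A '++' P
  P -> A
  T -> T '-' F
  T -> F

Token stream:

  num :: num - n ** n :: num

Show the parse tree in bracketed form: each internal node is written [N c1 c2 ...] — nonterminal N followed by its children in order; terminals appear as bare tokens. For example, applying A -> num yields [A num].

[E [E [E [T [F [P [A num]]]]] :: [T [T [F [P [A num]]]] - [F [F [P [A n]]] ** [P [A n]]]]] :: [T [F [P [A num]]]]]

E
E :: T
E :: T :: T
T :: T :: T
F :: T :: T
P :: T :: T
A :: T :: T
num :: T :: T
num :: T - F :: T
num :: F - F :: T
num :: P - F :: T
num :: A - F :: T
num :: num - F :: T
num :: num - F ** P :: T
num :: num - P ** P :: T
num :: num - A ** P :: T
num :: num - n ** P :: T
num :: num - n ** A :: T
num :: num - n ** n :: T
num :: num - n ** n :: F
num :: num - n ** n :: P
num :: num - n ** n :: A
num :: num - n ** n :: num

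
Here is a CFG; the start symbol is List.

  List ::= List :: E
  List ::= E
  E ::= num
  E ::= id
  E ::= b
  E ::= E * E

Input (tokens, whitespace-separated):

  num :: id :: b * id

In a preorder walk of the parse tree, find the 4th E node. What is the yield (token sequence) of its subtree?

[List [List [List [E num]] :: [E id]] :: [E [E b] * [E id]]]

b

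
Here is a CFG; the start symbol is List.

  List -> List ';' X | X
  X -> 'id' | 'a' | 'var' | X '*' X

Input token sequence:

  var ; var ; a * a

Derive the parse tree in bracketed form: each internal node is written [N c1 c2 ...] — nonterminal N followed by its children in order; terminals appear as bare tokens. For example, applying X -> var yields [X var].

List
List ; X
List ; X ; X
X ; X ; X
var ; X ; X
var ; var ; X
var ; var ; X * X
var ; var ; a * X
var ; var ; a * a

[List [List [List [X var]] ; [X var]] ; [X [X a] * [X a]]]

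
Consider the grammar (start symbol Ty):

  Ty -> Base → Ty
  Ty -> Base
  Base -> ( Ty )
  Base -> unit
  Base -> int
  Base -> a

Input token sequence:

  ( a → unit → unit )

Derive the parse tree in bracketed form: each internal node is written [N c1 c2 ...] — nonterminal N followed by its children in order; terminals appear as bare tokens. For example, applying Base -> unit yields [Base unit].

[Ty [Base ( [Ty [Base a] → [Ty [Base unit] → [Ty [Base unit]]]] )]]

Ty
Base
( Ty )
( Base → Ty )
( a → Ty )
( a → Base → Ty )
( a → unit → Ty )
( a → unit → Base )
( a → unit → unit )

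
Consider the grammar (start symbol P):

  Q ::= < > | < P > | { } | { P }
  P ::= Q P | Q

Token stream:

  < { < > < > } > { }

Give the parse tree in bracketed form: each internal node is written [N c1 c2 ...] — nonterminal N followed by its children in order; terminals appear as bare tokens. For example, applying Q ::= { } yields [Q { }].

P
Q P
< P > P
< Q > P
< { P } > P
< { Q P } > P
< { < > P } > P
< { < > Q } > P
< { < > < > } > P
< { < > < > } > Q
< { < > < > } > { }

[P [Q < [P [Q { [P [Q < >] [P [Q < >]]] }]] >] [P [Q { }]]]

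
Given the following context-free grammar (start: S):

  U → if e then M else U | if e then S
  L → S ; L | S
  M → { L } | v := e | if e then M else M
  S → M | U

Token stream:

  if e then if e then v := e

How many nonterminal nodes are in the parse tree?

[S [U if e then [S [U if e then [S [M v := e]]]]]]

6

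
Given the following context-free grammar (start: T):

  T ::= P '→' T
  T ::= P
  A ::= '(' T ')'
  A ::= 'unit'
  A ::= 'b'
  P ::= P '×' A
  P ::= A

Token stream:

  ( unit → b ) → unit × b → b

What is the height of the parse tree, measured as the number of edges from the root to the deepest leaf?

[T [P [A ( [T [P [A unit]] → [T [P [A b]]]] )]] → [T [P [P [A unit]] × [A b]] → [T [P [A b]]]]]

7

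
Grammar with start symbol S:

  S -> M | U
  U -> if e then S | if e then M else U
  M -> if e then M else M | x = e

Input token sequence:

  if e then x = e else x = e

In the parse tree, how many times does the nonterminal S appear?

[S [M if e then [M x = e] else [M x = e]]]

1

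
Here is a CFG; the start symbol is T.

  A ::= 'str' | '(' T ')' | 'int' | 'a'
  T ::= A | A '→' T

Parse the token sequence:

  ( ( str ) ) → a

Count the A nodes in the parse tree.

4

[T [A ( [T [A ( [T [A str]] )]] )] → [T [A a]]]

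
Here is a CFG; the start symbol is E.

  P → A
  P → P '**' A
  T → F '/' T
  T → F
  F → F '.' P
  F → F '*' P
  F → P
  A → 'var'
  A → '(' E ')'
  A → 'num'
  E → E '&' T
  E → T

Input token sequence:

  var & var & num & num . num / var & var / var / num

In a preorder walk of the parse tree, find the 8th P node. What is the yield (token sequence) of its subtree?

var

[E [E [E [E [E [T [F [P [A var]]]]] & [T [F [P [A var]]]]] & [T [F [P [A num]]]]] & [T [F [F [P [A num]]] . [P [A num]]] / [T [F [P [A var]]]]]] & [T [F [P [A var]]] / [T [F [P [A var]]] / [T [F [P [A num]]]]]]]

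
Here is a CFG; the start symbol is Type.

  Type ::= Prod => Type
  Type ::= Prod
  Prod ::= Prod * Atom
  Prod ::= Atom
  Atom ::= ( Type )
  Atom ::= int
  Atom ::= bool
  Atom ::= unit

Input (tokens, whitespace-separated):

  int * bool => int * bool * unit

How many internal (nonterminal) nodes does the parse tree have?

[Type [Prod [Prod [Atom int]] * [Atom bool]] => [Type [Prod [Prod [Prod [Atom int]] * [Atom bool]] * [Atom unit]]]]

12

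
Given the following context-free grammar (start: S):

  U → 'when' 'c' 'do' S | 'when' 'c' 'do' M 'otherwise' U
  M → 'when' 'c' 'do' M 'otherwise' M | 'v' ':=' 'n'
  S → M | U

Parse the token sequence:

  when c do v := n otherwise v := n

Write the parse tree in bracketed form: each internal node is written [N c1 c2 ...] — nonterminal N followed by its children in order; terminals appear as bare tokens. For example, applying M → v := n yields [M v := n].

S
M
when c do M otherwise M
when c do v := n otherwise M
when c do v := n otherwise v := n

[S [M when c do [M v := n] otherwise [M v := n]]]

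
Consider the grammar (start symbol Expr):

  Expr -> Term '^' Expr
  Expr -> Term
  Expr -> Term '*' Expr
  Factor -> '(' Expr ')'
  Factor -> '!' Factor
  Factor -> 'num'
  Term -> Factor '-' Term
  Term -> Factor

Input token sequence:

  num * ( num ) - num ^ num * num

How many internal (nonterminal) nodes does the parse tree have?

17

[Expr [Term [Factor num]] * [Expr [Term [Factor ( [Expr [Term [Factor num]]] )] - [Term [Factor num]]] ^ [Expr [Term [Factor num]] * [Expr [Term [Factor num]]]]]]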